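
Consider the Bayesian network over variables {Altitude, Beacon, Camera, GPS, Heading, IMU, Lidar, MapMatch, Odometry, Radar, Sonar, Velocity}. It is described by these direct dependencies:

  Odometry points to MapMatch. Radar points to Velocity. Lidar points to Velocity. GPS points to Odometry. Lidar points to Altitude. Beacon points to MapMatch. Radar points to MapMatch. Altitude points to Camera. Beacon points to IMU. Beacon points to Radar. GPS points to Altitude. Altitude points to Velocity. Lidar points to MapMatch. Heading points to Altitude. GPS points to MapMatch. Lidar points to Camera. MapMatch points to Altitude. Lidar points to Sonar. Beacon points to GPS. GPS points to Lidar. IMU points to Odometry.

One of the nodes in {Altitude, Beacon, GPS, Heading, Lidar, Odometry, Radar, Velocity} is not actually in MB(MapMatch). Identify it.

MapMatch's children: Altitude.
Pa(MapMatch) = {Beacon, GPS, Lidar, Odometry, Radar}.
Co-parents of MapMatch (other parents of its children):
  Altitude's other parents are GPS, Heading, Lidar.
MB(MapMatch) = {Altitude, Beacon, GPS, Heading, Lidar, Odometry, Radar}.
Velocity is neither a parent, child, nor co-parent of MapMatch, so it does not belong.

Velocity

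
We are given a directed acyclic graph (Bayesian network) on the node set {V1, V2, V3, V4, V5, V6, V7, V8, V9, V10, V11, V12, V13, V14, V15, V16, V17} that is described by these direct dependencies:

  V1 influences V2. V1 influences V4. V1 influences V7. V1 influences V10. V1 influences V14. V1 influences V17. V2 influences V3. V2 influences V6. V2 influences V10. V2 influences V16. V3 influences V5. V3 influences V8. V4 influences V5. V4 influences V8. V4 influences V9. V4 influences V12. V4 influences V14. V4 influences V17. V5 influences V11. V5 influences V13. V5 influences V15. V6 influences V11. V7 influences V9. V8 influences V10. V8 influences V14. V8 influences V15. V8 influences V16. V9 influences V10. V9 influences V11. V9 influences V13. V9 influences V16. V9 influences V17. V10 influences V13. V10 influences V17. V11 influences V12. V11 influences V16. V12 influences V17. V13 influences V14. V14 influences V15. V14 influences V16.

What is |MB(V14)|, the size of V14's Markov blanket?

10

V14 has parents V1, V4, V8, V13.
Ch(V14) = {V15, V16}.
For each child, the remaining parents (spouses of V14):
  V15 also has parents V5, V8.
  parents(V16) \ {V14} = {V2, V8, V9, V11}.
MB(V14) = {V1, V2, V4, V5, V8, V9, V11, V13, V15, V16}, which has 10 nodes.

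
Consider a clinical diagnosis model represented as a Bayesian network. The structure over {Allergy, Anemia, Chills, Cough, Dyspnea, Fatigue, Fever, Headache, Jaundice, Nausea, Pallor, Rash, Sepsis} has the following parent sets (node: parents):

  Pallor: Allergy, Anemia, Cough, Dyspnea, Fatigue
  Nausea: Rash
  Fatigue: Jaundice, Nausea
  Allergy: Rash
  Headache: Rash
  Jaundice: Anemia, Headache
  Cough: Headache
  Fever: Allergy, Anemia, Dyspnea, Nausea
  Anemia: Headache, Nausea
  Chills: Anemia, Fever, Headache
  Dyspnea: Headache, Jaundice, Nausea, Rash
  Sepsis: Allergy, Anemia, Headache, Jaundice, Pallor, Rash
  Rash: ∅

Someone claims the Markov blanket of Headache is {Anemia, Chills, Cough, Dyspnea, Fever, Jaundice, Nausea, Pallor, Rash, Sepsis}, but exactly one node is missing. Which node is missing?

Allergy

The Markov blanket of a node is its parents, its children, and the other parents of its children.
Headache has parent Rash.
Headache has children Anemia, Chills, Cough, Dyspnea, Jaundice, Sepsis.
Co-parents of Headache (other parents of its children):
  Anemia also has parent Nausea.
  Cough: no additional parents.
  Jaundice also has parent Anemia.
  Dyspnea's other parents are Jaundice, Nausea, Rash.
  Sepsis also has parents Allergy, Anemia, Jaundice, Pallor, Rash.
  Chills's other parents are Anemia, Fever.
MB(Headache) = {Allergy, Anemia, Chills, Cough, Dyspnea, Fever, Jaundice, Nausea, Pallor, Rash, Sepsis}.
Comparing with the claimed set, Allergy is missing.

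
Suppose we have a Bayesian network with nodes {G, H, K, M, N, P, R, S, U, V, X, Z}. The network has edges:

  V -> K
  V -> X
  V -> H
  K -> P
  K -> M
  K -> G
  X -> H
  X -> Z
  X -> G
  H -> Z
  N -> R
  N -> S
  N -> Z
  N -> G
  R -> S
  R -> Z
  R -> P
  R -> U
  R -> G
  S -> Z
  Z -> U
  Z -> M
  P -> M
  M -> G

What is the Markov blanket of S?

{H, N, R, X, Z}

S's parents: N, R.
Ch(S) = {Z}.
Other parents of S's children:
  parents(Z) \ {S} = {H, N, R, X}.
Union: {N, R} ∪ {Z} ∪ {H, N, R, X} = {H, N, R, X, Z}.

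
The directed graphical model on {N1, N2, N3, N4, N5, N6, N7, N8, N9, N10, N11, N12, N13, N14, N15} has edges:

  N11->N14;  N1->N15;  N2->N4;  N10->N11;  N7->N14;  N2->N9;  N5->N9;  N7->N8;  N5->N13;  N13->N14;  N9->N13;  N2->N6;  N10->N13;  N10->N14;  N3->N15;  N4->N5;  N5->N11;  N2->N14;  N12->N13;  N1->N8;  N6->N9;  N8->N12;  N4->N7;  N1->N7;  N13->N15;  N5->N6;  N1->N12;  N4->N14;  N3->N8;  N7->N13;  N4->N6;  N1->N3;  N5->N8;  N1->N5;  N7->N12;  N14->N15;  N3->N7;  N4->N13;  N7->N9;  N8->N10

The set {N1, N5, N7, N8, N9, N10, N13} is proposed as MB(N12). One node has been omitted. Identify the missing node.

A node's Markov blanket = Pa ∪ Ch ∪ (parents of Ch other than the node itself).
Parents of N12: N1, N7, N8.
Ch(N12) = {N13}.
Other parents of N12's children:
  N13: N4, N5, N7, N9, N10
MB(N12) = {N1, N4, N5, N7, N8, N9, N10, N13}.
Comparing with the claimed set, N4 is missing.

N4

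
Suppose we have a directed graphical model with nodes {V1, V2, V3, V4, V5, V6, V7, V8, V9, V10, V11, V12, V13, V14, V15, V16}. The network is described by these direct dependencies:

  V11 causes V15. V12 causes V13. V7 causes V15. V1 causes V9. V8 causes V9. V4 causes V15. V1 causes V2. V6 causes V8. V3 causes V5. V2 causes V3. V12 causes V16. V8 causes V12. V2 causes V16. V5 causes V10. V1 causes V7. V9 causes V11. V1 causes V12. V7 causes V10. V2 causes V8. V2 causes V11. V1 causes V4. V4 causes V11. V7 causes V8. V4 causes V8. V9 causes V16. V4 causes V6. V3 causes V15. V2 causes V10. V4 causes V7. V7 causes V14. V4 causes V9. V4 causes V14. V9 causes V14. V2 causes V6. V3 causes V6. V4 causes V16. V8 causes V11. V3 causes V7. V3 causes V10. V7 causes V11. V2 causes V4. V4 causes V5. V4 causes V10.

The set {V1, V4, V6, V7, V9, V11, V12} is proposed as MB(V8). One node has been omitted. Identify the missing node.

V2

A node's Markov blanket = Pa ∪ Ch ∪ (parents of Ch other than the node itself).
Parents of V8: V2, V4, V6, V7.
Ch(V8) = {V9, V11, V12}.
Other parents of V8's children:
  V9's other parents are V1, V4.
  V11's other parents are V2, V4, V7, V9.
  V12's other parent is V1.
MB(V8) = {V1, V2, V4, V6, V7, V9, V11, V12}.
Comparing with the claimed set, V2 is missing.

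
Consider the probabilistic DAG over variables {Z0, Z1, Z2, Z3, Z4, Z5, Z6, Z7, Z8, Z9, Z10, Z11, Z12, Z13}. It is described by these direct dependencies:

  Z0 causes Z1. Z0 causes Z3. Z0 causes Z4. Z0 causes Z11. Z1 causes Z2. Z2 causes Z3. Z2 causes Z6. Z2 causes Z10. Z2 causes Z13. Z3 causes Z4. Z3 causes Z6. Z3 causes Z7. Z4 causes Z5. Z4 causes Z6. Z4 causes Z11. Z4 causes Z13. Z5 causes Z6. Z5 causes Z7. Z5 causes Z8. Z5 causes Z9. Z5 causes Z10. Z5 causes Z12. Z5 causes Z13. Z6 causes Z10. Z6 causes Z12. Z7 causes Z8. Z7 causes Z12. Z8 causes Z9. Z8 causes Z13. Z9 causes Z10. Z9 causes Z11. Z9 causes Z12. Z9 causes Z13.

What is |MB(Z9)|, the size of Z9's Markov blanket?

A node's Markov blanket = Pa ∪ Ch ∪ (parents of Ch other than the node itself).
Z9's parents: Z5, Z8.
Ch(Z9) = {Z10, Z11, Z12, Z13}.
Other parents of Z9's children:
  Z10: Z2, Z5, Z6
  Z11: Z0, Z4
  Z12: Z5, Z6, Z7
  Z13: Z2, Z4, Z5, Z8
MB(Z9) = {Z0, Z2, Z4, Z5, Z6, Z7, Z8, Z10, Z11, Z12, Z13}, which has 11 nodes.

11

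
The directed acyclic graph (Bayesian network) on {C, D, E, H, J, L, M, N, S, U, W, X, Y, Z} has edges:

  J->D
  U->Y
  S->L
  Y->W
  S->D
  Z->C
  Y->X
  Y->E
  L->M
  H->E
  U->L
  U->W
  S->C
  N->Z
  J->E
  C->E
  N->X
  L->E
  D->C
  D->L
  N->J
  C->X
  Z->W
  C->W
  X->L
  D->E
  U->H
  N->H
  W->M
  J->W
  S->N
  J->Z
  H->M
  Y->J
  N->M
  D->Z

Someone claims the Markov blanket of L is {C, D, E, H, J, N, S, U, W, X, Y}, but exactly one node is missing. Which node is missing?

The Markov blanket of a node is its parents, its children, and the other parents of its children.
Parents of L: D, S, U, X.
Children of L: E, M.
For each child, the remaining parents (spouses of L):
  M also has parents H, N, W.
  E's other parents are C, D, H, J, Y.
MB(L) = {C, D, E, H, J, M, N, S, U, W, X, Y}.
Comparing with the claimed set, M is missing.

M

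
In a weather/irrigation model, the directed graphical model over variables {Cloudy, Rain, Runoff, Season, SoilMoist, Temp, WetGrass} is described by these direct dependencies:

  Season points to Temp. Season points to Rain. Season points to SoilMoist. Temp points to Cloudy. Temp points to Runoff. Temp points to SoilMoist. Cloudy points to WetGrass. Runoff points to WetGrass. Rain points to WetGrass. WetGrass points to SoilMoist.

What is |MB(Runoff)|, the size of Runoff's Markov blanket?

4

Pa(Runoff) = {Temp}.
Runoff's children: WetGrass.
For each child, the remaining parents (spouses of Runoff):
  WetGrass: Cloudy, Rain
MB(Runoff) = {Cloudy, Rain, Temp, WetGrass}, which has 4 nodes.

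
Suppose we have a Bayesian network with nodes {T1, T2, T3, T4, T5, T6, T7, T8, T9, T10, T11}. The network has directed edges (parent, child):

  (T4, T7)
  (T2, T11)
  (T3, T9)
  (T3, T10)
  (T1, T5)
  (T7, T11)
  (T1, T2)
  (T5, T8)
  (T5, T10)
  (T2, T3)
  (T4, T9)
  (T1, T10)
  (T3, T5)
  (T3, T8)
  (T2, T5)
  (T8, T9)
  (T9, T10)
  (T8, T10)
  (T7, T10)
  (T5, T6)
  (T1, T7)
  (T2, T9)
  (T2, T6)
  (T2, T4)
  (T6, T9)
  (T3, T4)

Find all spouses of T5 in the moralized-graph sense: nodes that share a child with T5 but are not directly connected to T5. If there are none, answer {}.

{T7, T9}

Children of T5: T6, T8, T10.
  T6 also has parent T2.
  T8's other parent is T3.
  T10 also has parents T1, T3, T7, T8, T9.
Excluding nodes already adjacent to T5 (T1, T2, T3, T6, T8, T10), the co-parent-only contribution is {T7, T9}.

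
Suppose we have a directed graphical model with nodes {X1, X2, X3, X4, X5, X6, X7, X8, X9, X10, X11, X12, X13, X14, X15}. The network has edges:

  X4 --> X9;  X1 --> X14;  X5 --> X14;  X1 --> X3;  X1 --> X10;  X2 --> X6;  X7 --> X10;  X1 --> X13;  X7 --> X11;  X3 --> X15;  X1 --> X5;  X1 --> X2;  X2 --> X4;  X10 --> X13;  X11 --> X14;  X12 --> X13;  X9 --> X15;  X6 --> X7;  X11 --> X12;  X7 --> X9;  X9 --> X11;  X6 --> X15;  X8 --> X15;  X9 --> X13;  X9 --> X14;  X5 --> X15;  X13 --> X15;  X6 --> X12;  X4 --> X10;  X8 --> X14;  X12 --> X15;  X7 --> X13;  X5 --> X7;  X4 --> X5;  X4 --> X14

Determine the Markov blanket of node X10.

{X1, X4, X7, X9, X12, X13}

Children of X10: X13.
Parents of X10: X1, X4, X7.
Other parents of X10's children:
  X13's other parents are X1, X7, X9, X12.
Taking the union gives {X1, X4, X7, X9, X12, X13}.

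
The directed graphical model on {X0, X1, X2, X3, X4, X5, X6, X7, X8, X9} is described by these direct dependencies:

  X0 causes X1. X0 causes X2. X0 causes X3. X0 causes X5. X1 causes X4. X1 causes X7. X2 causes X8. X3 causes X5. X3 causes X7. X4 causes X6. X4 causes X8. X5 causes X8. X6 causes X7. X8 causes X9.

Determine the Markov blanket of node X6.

X6 has parent X4.
Children of X6: X7.
For each child, the remaining parents (spouses of X6):
  X7's other parents are X1, X3.
So the Markov blanket of X6 is {X1, X3, X4, X7}.

{X1, X3, X4, X7}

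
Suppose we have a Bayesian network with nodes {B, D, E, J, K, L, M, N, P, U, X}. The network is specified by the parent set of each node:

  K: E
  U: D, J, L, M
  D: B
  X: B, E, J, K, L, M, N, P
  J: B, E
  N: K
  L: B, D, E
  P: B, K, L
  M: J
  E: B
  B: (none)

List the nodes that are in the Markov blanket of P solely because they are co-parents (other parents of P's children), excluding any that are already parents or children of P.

Children of P: X.
  parents(X) \ {P} = {B, E, J, K, L, M, N}.
Excluding nodes already adjacent to P (B, K, L, X), the co-parent-only contribution is {E, J, M, N}.

{E, J, M, N}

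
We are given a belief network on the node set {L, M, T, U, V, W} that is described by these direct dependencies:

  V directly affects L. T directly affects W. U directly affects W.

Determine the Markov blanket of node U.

{T, W}

Recall MB(v) = parents ∪ children ∪ spouses, where spouses are the other parents of v's children.
Pa(U) = {}.
U's children: W.
Parents of each child, excluding U:
  parents(W) \ {U} = {T}.
MB(U) = {T, W}.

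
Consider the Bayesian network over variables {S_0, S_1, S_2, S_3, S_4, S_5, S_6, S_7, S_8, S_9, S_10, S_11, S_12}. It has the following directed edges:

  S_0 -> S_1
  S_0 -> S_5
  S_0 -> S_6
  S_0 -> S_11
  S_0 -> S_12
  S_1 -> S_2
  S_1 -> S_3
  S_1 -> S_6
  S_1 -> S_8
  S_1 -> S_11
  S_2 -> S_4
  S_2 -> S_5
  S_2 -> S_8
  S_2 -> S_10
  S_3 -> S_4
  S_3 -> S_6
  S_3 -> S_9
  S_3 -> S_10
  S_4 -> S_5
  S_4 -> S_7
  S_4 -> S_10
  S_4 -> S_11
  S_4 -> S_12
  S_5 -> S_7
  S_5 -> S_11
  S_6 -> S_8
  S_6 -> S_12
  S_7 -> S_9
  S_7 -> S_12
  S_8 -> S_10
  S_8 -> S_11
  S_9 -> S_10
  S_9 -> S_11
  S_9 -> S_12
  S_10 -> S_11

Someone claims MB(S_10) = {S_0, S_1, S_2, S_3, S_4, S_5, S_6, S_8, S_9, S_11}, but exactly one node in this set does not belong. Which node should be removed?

S_10's parents: S_2, S_3, S_4, S_8, S_9.
Children of S_10: S_11.
Co-parents of S_10 (other parents of its children):
  S_11's other parents are S_0, S_1, S_4, S_5, S_8, S_9.
MB(S_10) = {S_0, S_1, S_2, S_3, S_4, S_5, S_8, S_9, S_11}.
S_6 is neither a parent, child, nor co-parent of S_10, so it does not belong.

S_6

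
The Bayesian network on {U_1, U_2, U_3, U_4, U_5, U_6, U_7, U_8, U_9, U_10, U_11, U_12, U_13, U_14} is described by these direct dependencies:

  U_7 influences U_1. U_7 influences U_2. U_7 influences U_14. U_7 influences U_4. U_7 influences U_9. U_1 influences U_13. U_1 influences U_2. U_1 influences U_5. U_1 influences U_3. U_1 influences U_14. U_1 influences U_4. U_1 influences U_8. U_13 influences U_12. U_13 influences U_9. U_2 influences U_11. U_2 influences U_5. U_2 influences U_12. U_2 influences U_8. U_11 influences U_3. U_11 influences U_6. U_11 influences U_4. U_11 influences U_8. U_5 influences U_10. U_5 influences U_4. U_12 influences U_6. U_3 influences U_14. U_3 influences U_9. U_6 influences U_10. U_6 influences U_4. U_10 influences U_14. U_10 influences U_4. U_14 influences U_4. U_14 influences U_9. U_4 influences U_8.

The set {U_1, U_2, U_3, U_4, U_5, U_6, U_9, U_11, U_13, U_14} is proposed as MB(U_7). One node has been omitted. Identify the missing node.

U_10

The Markov blanket of a node is its parents, its children, and the other parents of its children.
Pa(U_7) = {}.
Children of U_7: U_1, U_2, U_4, U_9, U_14.
Co-parents of U_7 (other parents of its children):
  U_1: —
  U_2: U_1
  U_14: U_1, U_3, U_10
  U_4: U_1, U_5, U_6, U_10, U_11, U_14
  U_9: U_3, U_13, U_14
MB(U_7) = {U_1, U_2, U_3, U_4, U_5, U_6, U_9, U_10, U_11, U_13, U_14}.
Comparing with the claimed set, U_10 is missing.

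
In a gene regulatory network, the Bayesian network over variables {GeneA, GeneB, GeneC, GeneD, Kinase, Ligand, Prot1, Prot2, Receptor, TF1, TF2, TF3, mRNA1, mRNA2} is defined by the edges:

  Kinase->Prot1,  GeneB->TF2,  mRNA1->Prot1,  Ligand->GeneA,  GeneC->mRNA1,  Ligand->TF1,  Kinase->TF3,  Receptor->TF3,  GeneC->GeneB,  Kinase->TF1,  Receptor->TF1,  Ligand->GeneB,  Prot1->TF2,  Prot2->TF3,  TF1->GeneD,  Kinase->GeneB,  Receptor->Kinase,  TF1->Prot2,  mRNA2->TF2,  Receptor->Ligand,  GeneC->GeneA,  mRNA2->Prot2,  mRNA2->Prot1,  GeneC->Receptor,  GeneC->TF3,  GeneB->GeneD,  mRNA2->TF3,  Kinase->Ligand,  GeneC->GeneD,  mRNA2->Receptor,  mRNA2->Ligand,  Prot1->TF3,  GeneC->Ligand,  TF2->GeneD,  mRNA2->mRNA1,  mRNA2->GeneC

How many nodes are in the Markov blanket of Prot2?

7

Pa(Prot2) = {TF1, mRNA2}.
Prot2 has child TF3.
For each child, the remaining parents (spouses of Prot2):
  TF3: GeneC, Kinase, Prot1, Receptor, mRNA2
MB(Prot2) = {GeneC, Kinase, Prot1, Receptor, TF1, TF3, mRNA2}, which has 7 nodes.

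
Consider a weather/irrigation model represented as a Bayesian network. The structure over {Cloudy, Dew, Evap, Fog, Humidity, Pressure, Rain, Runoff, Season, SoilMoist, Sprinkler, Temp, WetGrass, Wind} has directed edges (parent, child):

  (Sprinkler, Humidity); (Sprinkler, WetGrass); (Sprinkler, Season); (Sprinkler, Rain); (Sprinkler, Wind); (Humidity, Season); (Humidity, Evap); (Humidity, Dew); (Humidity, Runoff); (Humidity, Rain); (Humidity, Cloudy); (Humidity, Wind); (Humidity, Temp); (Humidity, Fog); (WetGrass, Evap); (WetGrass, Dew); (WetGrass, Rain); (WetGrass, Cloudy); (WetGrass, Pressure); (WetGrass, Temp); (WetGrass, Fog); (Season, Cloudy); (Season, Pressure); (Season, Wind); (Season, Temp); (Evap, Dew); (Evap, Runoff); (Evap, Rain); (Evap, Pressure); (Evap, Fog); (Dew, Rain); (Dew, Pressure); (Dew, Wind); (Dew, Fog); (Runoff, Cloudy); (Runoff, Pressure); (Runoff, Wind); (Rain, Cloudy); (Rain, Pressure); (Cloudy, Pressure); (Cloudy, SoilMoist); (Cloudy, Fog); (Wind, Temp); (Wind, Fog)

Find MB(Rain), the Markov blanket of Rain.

A node's Markov blanket = Pa ∪ Ch ∪ (parents of Ch other than the node itself).
Pa(Rain) = {Dew, Evap, Humidity, Sprinkler, WetGrass}.
Rain has children Cloudy, Pressure.
Other parents of Rain's children:
  Cloudy's other parents are Humidity, Runoff, Season, WetGrass.
  parents(Pressure) \ {Rain} = {Cloudy, Dew, Evap, Runoff, Season, WetGrass}.
So the Markov blanket of Rain is {Cloudy, Dew, Evap, Humidity, Pressure, Runoff, Season, Sprinkler, WetGrass}.

{Cloudy, Dew, Evap, Humidity, Pressure, Runoff, Season, Sprinkler, WetGrass}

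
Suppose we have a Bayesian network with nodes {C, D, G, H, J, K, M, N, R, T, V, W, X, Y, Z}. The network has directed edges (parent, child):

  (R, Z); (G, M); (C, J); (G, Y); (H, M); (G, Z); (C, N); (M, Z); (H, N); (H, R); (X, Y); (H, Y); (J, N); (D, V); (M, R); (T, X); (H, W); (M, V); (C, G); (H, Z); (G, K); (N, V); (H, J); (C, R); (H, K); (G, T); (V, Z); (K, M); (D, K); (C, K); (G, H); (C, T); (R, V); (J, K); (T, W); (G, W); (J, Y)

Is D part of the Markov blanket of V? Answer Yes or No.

Yes

D is a parent of V.
So D ∈ MB(V).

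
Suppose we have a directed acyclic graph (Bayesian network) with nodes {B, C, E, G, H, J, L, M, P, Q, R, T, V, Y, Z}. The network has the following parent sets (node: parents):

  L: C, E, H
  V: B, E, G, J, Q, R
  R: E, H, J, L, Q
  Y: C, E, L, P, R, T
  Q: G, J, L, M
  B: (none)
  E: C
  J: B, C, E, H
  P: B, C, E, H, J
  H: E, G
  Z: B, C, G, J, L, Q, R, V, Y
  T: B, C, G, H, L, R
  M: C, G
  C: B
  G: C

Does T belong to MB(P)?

Yes

T is a co-parent of P: both are parents of Y.
So T ∈ MB(P).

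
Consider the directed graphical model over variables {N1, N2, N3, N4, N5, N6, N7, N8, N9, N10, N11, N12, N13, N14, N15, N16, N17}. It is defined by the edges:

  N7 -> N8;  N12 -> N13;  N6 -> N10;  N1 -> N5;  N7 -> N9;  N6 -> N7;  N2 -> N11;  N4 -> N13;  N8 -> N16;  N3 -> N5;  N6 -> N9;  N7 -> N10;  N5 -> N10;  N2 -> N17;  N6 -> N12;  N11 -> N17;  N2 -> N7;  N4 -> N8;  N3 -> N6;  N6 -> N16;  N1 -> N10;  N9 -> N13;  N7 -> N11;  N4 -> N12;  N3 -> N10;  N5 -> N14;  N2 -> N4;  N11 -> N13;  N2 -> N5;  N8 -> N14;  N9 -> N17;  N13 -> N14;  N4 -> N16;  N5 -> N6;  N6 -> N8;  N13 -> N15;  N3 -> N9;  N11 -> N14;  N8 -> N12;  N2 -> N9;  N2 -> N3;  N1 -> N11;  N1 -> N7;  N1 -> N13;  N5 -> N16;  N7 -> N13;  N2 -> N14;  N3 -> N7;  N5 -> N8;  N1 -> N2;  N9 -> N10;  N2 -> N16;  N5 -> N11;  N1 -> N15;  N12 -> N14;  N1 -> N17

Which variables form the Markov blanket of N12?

{N1, N2, N4, N5, N6, N7, N8, N9, N11, N13, N14}

Recall MB(v) = parents ∪ children ∪ spouses, where spouses are the other parents of v's children.
Pa(N12) = {N4, N6, N8}.
N12's children: N13, N14.
Parents of each child, excluding N12:
  parents(N13) \ {N12} = {N1, N4, N7, N9, N11}.
  N14 also has parents N2, N5, N8, N11, N13.
Taking the union gives {N1, N2, N4, N5, N6, N7, N8, N9, N11, N13, N14}.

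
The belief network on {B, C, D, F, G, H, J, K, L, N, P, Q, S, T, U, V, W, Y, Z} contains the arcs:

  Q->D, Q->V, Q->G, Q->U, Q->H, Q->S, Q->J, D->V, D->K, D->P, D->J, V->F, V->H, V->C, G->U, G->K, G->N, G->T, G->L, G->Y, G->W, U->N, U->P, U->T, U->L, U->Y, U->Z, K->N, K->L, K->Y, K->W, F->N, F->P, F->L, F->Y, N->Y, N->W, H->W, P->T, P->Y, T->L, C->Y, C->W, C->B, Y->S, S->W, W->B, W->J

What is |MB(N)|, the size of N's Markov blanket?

10

Recall MB(v) = parents ∪ children ∪ spouses, where spouses are the other parents of v's children.
N's parents: F, G, K, U.
Children of N: W, Y.
Co-parents of N (other parents of its children):
  Y: C, F, G, K, P, U
  W: C, G, H, K, S
MB(N) = {C, F, G, H, K, P, S, U, W, Y}, which has 10 nodes.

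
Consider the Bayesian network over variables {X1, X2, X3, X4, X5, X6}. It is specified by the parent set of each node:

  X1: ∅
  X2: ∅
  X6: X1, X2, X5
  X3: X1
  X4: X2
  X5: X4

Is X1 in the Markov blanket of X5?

X1 is a co-parent of X5: both are parents of X6.
So X1 ∈ MB(X5).

Yes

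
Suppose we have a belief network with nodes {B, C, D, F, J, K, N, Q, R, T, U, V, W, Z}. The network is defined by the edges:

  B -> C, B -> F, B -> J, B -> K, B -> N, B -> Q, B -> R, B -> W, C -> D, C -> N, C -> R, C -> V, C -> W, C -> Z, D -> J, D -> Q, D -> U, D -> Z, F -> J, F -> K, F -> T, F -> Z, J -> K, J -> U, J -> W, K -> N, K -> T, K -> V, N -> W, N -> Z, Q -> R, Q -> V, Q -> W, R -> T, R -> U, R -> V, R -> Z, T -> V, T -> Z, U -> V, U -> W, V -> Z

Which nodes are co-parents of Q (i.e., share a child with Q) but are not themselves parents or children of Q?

Children of Q: R, V, W.
  R's other parents are B, C.
  V also has parents C, K, R, T, U.
  parents(W) \ {Q} = {B, C, J, N, U}.
Excluding nodes already adjacent to Q (B, D, R, V, W), the co-parent-only contribution is {C, J, K, N, T, U}.

{C, J, K, N, T, U}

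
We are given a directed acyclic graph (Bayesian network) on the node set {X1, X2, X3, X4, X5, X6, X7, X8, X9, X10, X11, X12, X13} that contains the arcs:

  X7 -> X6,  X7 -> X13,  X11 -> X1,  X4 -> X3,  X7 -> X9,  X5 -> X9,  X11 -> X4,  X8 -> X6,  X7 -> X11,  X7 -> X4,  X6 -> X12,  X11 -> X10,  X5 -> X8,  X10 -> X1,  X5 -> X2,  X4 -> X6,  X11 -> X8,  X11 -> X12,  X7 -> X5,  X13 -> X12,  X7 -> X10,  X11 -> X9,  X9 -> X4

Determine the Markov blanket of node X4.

Recall MB(v) = parents ∪ children ∪ spouses, where spouses are the other parents of v's children.
X4's parents: X7, X9, X11.
Ch(X4) = {X3, X6}.
Co-parents of X4 (other parents of its children):
  X6 also has parents X7, X8.
  X3: no additional parents.
MB(X4) = {X3, X6, X7, X8, X9, X11}.

{X3, X6, X7, X8, X9, X11}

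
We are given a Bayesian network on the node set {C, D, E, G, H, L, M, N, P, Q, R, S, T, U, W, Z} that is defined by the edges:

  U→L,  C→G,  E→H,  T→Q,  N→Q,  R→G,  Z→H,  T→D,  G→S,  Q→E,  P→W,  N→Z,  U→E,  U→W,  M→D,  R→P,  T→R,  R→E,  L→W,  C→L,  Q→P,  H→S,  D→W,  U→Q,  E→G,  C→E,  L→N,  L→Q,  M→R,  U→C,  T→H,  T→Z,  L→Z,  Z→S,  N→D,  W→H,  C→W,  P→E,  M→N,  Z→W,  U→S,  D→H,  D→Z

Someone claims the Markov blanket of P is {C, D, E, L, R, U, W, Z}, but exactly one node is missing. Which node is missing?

Q

Parents of P: Q, R.
Children of P: E, W.
Co-parents of P (other parents of its children):
  E: C, Q, R, U
  W: C, D, L, U, Z
MB(P) = {C, D, E, L, Q, R, U, W, Z}.
Comparing with the claimed set, Q is missing.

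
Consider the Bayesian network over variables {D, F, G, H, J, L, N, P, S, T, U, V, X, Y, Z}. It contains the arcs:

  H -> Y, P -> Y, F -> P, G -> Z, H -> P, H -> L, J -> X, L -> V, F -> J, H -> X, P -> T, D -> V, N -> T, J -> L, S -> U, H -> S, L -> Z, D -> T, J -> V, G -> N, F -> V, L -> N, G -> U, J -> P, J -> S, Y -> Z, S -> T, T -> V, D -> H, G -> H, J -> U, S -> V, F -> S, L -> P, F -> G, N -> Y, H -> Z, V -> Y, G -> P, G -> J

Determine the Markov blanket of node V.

Pa(V) = {D, F, J, L, S, T}.
Children of V: Y.
For each child, the remaining parents (spouses of V):
  Y: H, N, P
MB(V) = {D, F, H, J, L, N, P, S, T, Y}.

{D, F, H, J, L, N, P, S, T, Y}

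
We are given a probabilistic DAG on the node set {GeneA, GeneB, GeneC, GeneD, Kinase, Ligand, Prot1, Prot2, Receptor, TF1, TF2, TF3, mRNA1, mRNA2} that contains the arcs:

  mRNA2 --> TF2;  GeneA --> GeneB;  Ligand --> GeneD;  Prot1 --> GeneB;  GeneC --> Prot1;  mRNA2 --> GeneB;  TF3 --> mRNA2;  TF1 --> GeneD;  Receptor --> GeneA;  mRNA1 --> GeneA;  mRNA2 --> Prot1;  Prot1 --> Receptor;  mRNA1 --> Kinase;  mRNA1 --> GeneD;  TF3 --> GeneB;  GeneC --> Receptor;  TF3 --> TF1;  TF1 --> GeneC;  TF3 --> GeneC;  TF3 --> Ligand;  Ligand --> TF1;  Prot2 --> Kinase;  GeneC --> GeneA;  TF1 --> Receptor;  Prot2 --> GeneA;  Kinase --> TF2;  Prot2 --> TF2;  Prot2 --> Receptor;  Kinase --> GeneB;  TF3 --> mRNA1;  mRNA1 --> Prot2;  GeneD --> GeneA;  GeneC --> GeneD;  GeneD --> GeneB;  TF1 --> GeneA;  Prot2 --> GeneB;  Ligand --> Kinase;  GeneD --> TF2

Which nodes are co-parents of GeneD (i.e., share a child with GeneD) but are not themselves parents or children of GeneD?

{Kinase, Prot1, Prot2, Receptor, TF3, mRNA2}

Children of GeneD: GeneA, GeneB, TF2.
  parents(TF2) \ {GeneD} = {Kinase, Prot2, mRNA2}.
  parents(GeneA) \ {GeneD} = {GeneC, Prot2, Receptor, TF1, mRNA1}.
  GeneB also has parents GeneA, Kinase, Prot1, Prot2, TF3, mRNA2.
Excluding nodes already adjacent to GeneD (GeneA, GeneB, GeneC, Ligand, TF1, TF2, mRNA1), the co-parent-only contribution is {Kinase, Prot1, Prot2, Receptor, TF3, mRNA2}.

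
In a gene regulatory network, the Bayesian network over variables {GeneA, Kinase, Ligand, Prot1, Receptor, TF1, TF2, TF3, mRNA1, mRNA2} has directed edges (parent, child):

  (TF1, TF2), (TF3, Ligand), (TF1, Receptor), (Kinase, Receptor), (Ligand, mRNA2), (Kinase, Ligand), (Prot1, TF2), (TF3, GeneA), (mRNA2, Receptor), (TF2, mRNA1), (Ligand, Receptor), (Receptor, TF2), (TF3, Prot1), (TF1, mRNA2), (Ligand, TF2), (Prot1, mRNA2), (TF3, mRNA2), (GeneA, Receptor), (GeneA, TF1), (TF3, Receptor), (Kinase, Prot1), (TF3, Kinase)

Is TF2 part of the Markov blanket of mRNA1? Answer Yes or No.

TF2 is a parent of mRNA1.
So TF2 ∈ MB(mRNA1).

Yes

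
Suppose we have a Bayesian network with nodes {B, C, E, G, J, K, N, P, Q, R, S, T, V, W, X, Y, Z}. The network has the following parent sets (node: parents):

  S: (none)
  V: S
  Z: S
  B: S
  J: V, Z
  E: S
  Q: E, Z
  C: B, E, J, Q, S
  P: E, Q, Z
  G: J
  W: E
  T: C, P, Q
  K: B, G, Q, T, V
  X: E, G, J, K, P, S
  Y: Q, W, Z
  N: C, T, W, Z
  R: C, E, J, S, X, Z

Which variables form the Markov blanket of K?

Children of K: X.
Parents of K: B, G, Q, T, V.
Parents of each child, excluding K:
  parents(X) \ {K} = {E, G, J, P, S}.
MB(K) = {B, E, G, J, P, Q, S, T, V, X}.

{B, E, G, J, P, Q, S, T, V, X}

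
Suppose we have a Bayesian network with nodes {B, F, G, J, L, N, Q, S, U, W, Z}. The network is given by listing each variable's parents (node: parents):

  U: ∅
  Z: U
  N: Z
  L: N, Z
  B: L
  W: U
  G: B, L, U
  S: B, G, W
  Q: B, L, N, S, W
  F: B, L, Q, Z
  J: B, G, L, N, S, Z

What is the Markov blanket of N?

N has parent Z.
N has children J, L, Q.
For each child, the remaining parents (spouses of N):
  L's other parent is Z.
  Q also has parents B, L, S, W.
  J's other parents are B, G, L, S, Z.
Union: {Z} ∪ {J, L, Q} ∪ {B, G, L, S, W, Z} = {B, G, J, L, Q, S, W, Z}.

{B, G, J, L, Q, S, W, Z}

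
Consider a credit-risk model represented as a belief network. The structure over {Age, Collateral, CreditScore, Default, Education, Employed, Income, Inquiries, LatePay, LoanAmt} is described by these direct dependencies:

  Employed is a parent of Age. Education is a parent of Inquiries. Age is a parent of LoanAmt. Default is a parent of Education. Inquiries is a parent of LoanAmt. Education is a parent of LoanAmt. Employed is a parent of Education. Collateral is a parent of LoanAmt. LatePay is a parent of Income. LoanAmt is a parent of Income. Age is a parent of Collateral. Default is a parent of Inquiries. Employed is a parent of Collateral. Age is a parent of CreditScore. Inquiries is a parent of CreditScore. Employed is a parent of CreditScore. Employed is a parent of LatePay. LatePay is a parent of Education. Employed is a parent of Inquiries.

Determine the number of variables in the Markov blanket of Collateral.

5

Recall MB(v) = parents ∪ children ∪ spouses, where spouses are the other parents of v's children.
Pa(Collateral) = {Age, Employed}.
Ch(Collateral) = {LoanAmt}.
Co-parents of Collateral (other parents of its children):
  parents(LoanAmt) \ {Collateral} = {Age, Education, Inquiries}.
MB(Collateral) = {Age, Education, Employed, Inquiries, LoanAmt}, which has 5 nodes.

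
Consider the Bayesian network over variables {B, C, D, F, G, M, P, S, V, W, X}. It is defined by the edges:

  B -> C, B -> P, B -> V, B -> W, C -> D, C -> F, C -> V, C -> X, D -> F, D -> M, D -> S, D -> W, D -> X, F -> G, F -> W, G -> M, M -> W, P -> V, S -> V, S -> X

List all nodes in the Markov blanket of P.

P has parent B.
Ch(P) = {V}.
Co-parents of P (other parents of its children):
  V's other parents are B, C, S.
So the Markov blanket of P is {B, C, S, V}.

{B, C, S, V}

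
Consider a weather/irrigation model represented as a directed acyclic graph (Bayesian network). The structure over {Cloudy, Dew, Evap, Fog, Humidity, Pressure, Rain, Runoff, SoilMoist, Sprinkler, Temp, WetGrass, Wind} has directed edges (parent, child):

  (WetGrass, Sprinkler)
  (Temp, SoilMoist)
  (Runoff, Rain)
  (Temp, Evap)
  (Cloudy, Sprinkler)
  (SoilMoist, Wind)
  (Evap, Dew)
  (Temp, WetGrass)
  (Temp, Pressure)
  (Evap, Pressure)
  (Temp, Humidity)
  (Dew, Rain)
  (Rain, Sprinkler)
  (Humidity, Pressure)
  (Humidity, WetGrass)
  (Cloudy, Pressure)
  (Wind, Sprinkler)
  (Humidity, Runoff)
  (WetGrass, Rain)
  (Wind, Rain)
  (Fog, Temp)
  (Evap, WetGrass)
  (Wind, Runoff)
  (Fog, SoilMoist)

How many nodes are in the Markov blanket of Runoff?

Runoff's parents: Humidity, Wind.
Children of Runoff: Rain.
Parents of each child, excluding Runoff:
  Rain also has parents Dew, WetGrass, Wind.
MB(Runoff) = {Dew, Humidity, Rain, WetGrass, Wind}, which has 5 nodes.

5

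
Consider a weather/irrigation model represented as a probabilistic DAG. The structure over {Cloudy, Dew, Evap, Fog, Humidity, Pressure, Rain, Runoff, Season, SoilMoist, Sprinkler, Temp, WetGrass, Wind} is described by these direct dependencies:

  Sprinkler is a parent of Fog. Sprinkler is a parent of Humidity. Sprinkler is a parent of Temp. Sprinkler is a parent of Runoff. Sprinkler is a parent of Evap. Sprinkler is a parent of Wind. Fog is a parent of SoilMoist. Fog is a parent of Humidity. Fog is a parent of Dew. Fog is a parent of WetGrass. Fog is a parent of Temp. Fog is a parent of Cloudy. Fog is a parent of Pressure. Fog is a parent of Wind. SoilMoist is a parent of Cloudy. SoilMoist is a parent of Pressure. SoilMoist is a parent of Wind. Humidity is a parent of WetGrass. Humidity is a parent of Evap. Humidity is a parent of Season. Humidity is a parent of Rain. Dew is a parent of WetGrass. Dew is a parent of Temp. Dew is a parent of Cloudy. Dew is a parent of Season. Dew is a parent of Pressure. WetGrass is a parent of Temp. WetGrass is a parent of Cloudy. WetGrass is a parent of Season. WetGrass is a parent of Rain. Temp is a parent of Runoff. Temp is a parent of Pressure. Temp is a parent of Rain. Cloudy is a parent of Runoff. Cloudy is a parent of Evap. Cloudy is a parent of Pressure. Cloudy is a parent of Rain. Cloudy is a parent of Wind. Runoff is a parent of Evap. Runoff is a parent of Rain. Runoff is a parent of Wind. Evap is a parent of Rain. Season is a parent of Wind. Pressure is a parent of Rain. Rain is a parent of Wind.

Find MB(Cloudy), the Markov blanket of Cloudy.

A node's Markov blanket = Pa ∪ Ch ∪ (parents of Ch other than the node itself).
Parents of Cloudy: Dew, Fog, SoilMoist, WetGrass.
Children of Cloudy: Evap, Pressure, Rain, Runoff, Wind.
For each child, the remaining parents (spouses of Cloudy):
  Runoff: Sprinkler, Temp
  Evap: Humidity, Runoff, Sprinkler
  Pressure: Dew, Fog, SoilMoist, Temp
  Rain: Evap, Humidity, Pressure, Runoff, Temp, WetGrass
  Wind: Fog, Rain, Runoff, Season, SoilMoist, Sprinkler
Taking the union gives {Dew, Evap, Fog, Humidity, Pressure, Rain, Runoff, Season, SoilMoist, Sprinkler, Temp, WetGrass, Wind}.

{Dew, Evap, Fog, Humidity, Pressure, Rain, Runoff, Season, SoilMoist, Sprinkler, Temp, WetGrass, Wind}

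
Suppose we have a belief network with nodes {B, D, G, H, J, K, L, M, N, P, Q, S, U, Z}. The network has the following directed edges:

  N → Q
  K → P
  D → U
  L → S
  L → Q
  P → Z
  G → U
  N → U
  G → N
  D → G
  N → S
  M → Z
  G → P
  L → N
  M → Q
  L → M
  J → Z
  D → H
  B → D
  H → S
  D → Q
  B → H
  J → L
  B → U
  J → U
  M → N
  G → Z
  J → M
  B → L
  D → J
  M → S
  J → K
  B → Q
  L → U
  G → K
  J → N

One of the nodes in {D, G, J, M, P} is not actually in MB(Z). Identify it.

The Markov blanket of a node is its parents, its children, and the other parents of its children.
Z has no children.
Parents of Z: G, J, M, P.
Z has no children, so there are no co-parents.
MB(Z) = {G, J, M, P}.
D is neither a parent, child, nor co-parent of Z, so it does not belong.

D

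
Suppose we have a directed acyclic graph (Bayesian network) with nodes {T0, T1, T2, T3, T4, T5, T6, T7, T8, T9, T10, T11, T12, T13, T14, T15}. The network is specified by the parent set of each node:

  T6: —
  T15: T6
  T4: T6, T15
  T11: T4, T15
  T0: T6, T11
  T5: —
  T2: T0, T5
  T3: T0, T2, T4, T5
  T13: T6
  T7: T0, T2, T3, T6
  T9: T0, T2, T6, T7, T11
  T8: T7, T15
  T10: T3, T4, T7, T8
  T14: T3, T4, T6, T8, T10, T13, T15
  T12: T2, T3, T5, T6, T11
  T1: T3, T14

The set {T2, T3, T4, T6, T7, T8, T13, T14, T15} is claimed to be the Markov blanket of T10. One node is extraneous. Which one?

Parents of T10: T3, T4, T7, T8.
Ch(T10) = {T14}.
For each child, the remaining parents (spouses of T10):
  T14: T3, T4, T6, T8, T13, T15
MB(T10) = {T3, T4, T6, T7, T8, T13, T14, T15}.
T2 is neither a parent, child, nor co-parent of T10, so it does not belong.

T2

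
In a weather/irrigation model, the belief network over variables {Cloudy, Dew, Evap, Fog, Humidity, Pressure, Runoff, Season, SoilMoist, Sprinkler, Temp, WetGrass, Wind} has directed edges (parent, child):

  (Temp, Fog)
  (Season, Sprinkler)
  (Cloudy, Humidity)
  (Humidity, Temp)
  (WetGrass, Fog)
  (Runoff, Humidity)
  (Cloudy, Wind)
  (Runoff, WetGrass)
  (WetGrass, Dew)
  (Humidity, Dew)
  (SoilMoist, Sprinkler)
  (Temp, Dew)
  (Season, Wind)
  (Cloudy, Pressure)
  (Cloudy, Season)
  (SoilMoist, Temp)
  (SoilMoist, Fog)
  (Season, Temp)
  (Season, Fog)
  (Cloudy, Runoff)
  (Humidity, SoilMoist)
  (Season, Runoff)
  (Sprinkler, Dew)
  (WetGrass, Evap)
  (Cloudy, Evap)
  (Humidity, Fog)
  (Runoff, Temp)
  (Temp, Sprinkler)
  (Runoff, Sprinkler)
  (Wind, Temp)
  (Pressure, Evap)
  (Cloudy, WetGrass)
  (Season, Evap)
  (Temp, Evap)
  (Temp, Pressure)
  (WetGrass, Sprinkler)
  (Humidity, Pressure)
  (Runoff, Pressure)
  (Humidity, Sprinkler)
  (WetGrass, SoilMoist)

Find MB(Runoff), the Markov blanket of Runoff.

A node's Markov blanket = Pa ∪ Ch ∪ (parents of Ch other than the node itself).
Pa(Runoff) = {Cloudy, Season}.
Children of Runoff: Humidity, Pressure, Sprinkler, Temp, WetGrass.
Parents of each child, excluding Runoff:
  Humidity also has parent Cloudy.
  parents(WetGrass) \ {Runoff} = {Cloudy}.
  Temp also has parents Humidity, Season, SoilMoist, Wind.
  parents(Sprinkler) \ {Runoff} = {Humidity, Season, SoilMoist, Temp, WetGrass}.
  Pressure's other parents are Cloudy, Humidity, Temp.
Taking the union gives {Cloudy, Humidity, Pressure, Season, SoilMoist, Sprinkler, Temp, WetGrass, Wind}.

{Cloudy, Humidity, Pressure, Season, SoilMoist, Sprinkler, Temp, WetGrass, Wind}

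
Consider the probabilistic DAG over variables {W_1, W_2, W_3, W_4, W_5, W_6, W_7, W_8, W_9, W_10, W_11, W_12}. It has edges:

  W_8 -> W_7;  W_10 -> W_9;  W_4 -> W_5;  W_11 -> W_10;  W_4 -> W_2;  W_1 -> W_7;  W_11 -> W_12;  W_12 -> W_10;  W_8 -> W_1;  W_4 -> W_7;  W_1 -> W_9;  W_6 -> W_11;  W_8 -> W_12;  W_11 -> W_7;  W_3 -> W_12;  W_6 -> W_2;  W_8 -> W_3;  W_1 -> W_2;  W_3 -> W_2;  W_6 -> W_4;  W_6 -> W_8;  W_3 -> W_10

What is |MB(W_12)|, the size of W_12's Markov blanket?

4

The Markov blanket of a node is its parents, its children, and the other parents of its children.
W_12's parents: W_3, W_8, W_11.
W_12's children: W_10.
Co-parents of W_12 (other parents of its children):
  W_10's other parents are W_3, W_11.
MB(W_12) = {W_3, W_8, W_10, W_11}, which has 4 nodes.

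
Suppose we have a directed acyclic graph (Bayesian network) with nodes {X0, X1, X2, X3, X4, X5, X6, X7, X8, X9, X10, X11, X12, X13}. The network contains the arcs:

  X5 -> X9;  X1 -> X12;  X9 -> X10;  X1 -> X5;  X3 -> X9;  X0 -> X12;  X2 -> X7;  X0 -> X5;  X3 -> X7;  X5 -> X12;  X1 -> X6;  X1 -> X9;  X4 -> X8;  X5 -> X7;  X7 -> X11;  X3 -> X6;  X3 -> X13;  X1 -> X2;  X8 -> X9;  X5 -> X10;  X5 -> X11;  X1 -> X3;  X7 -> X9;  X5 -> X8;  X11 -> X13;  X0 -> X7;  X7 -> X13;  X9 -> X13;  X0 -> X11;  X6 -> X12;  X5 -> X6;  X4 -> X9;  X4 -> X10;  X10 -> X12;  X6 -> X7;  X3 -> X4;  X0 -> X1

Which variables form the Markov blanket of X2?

The Markov blanket of a node is its parents, its children, and the other parents of its children.
Pa(X2) = {X1}.
Ch(X2) = {X7}.
For each child, the remaining parents (spouses of X2):
  X7: X0, X3, X5, X6
Union: {X1} ∪ {X7} ∪ {X0, X3, X5, X6} = {X0, X1, X3, X5, X6, X7}.

{X0, X1, X3, X5, X6, X7}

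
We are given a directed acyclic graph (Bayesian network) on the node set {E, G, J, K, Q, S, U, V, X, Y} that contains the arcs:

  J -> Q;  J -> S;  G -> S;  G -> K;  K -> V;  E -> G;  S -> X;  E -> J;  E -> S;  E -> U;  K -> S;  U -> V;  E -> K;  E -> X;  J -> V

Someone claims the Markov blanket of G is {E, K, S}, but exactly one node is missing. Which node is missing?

Recall MB(v) = parents ∪ children ∪ spouses, where spouses are the other parents of v's children.
G has parent E.
Children of G: K, S.
Parents of each child, excluding G:
  K: E
  S: E, J, K
MB(G) = {E, J, K, S}.
Comparing with the claimed set, J is missing.

J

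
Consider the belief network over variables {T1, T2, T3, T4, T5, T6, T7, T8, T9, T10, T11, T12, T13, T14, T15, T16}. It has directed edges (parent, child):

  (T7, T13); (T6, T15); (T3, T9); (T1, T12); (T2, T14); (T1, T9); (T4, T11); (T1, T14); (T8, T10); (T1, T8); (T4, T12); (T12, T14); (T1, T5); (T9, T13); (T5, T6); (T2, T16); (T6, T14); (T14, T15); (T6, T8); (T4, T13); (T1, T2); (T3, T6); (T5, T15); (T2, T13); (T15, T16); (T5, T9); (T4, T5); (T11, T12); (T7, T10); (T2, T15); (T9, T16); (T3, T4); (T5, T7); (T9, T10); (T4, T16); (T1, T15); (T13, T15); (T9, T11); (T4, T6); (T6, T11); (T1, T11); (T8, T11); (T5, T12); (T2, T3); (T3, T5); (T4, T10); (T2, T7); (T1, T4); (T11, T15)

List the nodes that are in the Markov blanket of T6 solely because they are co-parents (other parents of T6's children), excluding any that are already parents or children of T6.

{T1, T2, T9, T12, T13}

Children of T6: T8, T11, T14, T15.
  T8 also has parent T1.
  parents(T11) \ {T6} = {T1, T4, T8, T9}.
  T14 also has parents T1, T2, T12.
  parents(T15) \ {T6} = {T1, T2, T5, T11, T13, T14}.
Excluding nodes already adjacent to T6 (T3, T4, T5, T8, T11, T14, T15), the co-parent-only contribution is {T1, T2, T9, T12, T13}.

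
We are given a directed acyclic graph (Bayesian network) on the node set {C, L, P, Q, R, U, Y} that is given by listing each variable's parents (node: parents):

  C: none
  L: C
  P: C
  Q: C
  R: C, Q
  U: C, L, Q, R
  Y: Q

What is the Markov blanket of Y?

Y's parents: Q.
Ch(Y) = {}.
With no children, Y has no spouses; the co-parent set is empty.
So the Markov blanket of Y is {Q}.

{Q}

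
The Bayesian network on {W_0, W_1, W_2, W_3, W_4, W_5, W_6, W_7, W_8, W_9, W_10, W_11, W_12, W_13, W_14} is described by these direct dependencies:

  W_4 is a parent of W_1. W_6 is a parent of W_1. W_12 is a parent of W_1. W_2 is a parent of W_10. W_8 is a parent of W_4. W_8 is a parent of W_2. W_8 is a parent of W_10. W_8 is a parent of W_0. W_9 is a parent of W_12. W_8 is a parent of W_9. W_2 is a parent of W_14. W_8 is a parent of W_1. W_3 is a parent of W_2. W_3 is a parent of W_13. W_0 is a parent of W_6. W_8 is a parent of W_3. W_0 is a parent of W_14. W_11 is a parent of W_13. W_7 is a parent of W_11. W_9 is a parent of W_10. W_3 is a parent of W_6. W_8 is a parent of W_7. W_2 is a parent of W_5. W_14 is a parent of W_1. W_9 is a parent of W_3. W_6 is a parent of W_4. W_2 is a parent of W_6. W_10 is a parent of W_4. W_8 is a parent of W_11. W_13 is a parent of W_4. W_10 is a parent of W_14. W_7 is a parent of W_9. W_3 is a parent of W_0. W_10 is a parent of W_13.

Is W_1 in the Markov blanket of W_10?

The Markov blanket of a node is its parents, its children, and the other parents of its children.
Pa(W_10) = {W_2, W_8, W_9}.
W_10's children: W_4, W_13, W_14.
Co-parents of W_10 (other parents of its children):
  parents(W_13) \ {W_10} = {W_3, W_11}.
  W_4 also has parents W_6, W_8, W_13.
  parents(W_14) \ {W_10} = {W_0, W_2}.
MB(W_10) = {W_0, W_2, W_3, W_4, W_6, W_8, W_9, W_11, W_13, W_14}; W_1 is not in this set.

No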